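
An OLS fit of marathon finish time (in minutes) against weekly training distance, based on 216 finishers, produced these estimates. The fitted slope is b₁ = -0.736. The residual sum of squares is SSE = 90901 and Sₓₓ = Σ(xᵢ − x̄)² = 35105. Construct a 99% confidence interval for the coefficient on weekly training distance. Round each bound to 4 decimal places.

(-1.0219, -0.4501)

MSE = SSE/(n − 2) = 90901/214 = 424.771.
SE(b₁) = √(MSE/Sₓₓ) = √(424.771/35105) = 0.11.
df = n − 2 = 214.
t* = t_{0.005, 214} = 2.598998.
Margin = t* × SE = 2.598998 × 0.11 = 0.285890.
CI: -0.736 ± 0.285890 → (-1.0219, -0.4501).
With 99% confidence, each one-unit increase in weekly training distance is associated with a change of between -1.0219 and -0.4501 minutes in marathon finish time.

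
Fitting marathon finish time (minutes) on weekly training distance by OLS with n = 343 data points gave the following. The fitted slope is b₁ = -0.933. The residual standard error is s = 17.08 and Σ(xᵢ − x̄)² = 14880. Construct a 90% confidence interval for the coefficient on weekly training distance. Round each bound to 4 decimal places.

(-1.1639, -0.7021)

SE(b₁) = s/√Sₓₓ = 17.08/√14880 = 0.140019.
df = n − 2 = 341.
t* = t_{0.05, 341} = 1.649334.
Margin = t* × SE = 1.649334 × 0.140019 = 0.230938.
CI: -0.933 ± 0.230938 → (-1.1639, -0.7021).
With 90% confidence, each one-unit increase in weekly training distance is associated with a change of between -1.1639 and -0.7021 minutes in marathon finish time.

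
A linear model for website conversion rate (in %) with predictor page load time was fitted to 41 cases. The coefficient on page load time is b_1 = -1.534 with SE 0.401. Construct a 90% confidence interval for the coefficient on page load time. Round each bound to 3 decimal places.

df = n − 2 = 41 − 2 = 39.
t* = t_{0.05, 39} = 1.684875.
Margin = t* × SE = 1.684875 × 0.401 = 0.67563.
CI: -1.534 ± 0.67563 → (-2.210, -0.858).
With 90% confidence, each one-unit increase in page load time is associated with a change of between -2.210 and -0.858 % in website conversion rate.

(-2.210, -0.858)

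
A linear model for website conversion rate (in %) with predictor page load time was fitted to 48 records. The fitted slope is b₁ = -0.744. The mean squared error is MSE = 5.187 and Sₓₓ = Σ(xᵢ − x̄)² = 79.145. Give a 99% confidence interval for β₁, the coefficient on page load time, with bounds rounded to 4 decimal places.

(-1.4319, -0.0561)

SE(b₁) = √(MSE/Sₓₓ) = √(5.187/79.145) = 0.256004.
df = n − 2 = 46.
t* = t_{0.005, 46} = 2.687013.
Margin = t* × SE = 2.687013 × 0.256004 = 0.687886.
CI: -0.744 ± 0.687886 → (-1.4319, -0.0561).
With 99% confidence, each one-unit increase in page load time is associated with a change of between -1.4319 and -0.0561 % in website conversion rate.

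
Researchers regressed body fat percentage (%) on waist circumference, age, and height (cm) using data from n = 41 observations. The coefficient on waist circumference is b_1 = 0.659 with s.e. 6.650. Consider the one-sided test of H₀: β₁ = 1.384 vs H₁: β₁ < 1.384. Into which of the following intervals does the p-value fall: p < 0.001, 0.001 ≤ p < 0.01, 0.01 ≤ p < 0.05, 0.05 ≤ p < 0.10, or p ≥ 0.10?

p ≥ 0.10

t = (0.659 − 1.384) / 6.650 = -0.109.
df = n − k − 1 = 41 − 3 − 1 = 37.
One-sided p = P(T_{37} < t) ≈ 0.4569.
So p ≥ 0.10.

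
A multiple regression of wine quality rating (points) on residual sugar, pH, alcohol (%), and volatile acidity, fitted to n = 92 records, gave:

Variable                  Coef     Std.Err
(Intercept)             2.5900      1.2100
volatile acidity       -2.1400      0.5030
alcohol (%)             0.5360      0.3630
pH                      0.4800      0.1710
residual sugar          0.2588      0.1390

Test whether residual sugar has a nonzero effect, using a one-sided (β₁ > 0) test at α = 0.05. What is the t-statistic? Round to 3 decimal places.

t = 1.862

Read off: b = 0.2588, SE = 0.1390 for residual sugar.
H₀: β₁ = 0 vs H₁: β₁ > 0.
t = 0.2588 / 0.1390 = 1.862.
df = n − k − 1 = 92 − 4 − 1 = 87.
One-sided p ≈ 0.0330, which is < 0.05, so reject H₀.
There is evidence that the true slope on residual sugar is positive, holding the other predictors fixed.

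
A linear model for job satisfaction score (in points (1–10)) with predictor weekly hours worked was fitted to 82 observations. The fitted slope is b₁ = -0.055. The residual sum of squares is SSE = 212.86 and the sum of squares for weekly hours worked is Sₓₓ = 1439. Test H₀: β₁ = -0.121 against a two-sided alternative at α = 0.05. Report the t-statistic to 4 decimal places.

MSE = SSE/(n − 2) = 212.86/80 = 2.66075.
SE(b₁) = √(MSE/Sₓₓ) = √(2.66075/1439) = 0.0430003.
t = (-0.055 − (-0.121)) / 0.0430003 = 1.5349.
df = n − 2 = 80.
Two-sided p ≈ 0.1288, which is ≥ 0.05, so fail to reject H₀.
The data are consistent with a true slope of -0.121 points (1–10) per unit of weekly hours worked.

t = 1.5349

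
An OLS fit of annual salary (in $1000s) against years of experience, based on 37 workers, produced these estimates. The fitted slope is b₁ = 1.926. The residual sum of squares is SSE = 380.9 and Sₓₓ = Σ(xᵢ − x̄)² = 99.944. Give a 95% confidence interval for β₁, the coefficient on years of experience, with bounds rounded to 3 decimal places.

(1.256, 2.596)

MSE = SSE/(n − 2) = 380.9/35 = 10.8829.
SE(b₁) = √(MSE/Sₓₓ) = √(10.8829/99.944) = 0.329984.
df = n − 2 = 35.
t* = t_{0.025, 35} = 2.030108.
Margin = t* × SE = 2.030108 × 0.329984 = 0.66990.
CI: 1.926 ± 0.66990 → (1.256, 2.596).
With 95% confidence, each one-unit increase in years of experience is associated with a change of between 1.256 and 2.596 $1000s in annual salary.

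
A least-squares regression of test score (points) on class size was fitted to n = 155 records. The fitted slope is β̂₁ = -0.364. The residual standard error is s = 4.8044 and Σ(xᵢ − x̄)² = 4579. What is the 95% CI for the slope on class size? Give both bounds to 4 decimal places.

SE(β̂₁) = s/√Sₓₓ = 4.8044/√4579 = 0.0709993.
df = n − 2 = 153.
t* = t_{0.025, 153} = 1.97559.
Margin = t* × SE = 1.97559 × 0.0709993 = 0.140265.
CI: -0.364 ± 0.140265 → (-0.5043, -0.2237).
With 95% confidence, each one-unit increase in class size is associated with a change of between -0.5043 and -0.2237 points in test score.

(-0.5043, -0.2237)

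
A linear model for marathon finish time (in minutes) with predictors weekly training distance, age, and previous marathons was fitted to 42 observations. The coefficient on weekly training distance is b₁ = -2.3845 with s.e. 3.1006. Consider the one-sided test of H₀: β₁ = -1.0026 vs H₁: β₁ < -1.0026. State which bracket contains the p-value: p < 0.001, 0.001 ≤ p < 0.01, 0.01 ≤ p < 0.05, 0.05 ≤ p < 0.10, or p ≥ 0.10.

t = (-2.3845 − (-1.0026)) / 3.1006 = -0.446.
df = n − k − 1 = 42 − 3 − 1 = 38.
One-sided p = P(T_{38} < t) ≈ 0.3292.
So p ≥ 0.10.

p ≥ 0.10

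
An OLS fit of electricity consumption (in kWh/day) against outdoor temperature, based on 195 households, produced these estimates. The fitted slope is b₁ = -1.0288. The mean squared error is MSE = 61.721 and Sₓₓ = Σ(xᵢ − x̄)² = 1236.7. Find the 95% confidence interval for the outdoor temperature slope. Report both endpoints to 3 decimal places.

SE(b₁) = √(MSE/Sₓₓ) = √(61.721/1236.7) = 0.223401.
df = n − 2 = 193.
t* = t_{0.025, 193} = 1.972332.
Margin = t* × SE = 1.972332 × 0.223401 = 0.44062.
CI: -1.0288 ± 0.44062 → (-1.469, -0.588).
With 95% confidence, each one-unit increase in outdoor temperature is associated with a change of between -1.469 and -0.588 kWh/day in electricity consumption.

(-1.469, -0.588)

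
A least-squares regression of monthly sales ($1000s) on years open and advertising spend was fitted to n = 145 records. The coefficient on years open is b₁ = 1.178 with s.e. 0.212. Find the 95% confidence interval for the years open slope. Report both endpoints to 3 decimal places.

(0.759, 1.597)

df = n − k − 1 = 145 − 2 − 1 = 142.
t* = t_{0.025, 142} = 1.976811.
Margin = t* × SE = 1.976811 × 0.212 = 0.41908.
CI: 1.178 ± 0.41908 → (0.759, 1.597).
With 95% confidence, each one-unit increase in years open is associated with a change of between 0.759 and 1.597 $1000s in monthly sales, holding the other predictors fixed.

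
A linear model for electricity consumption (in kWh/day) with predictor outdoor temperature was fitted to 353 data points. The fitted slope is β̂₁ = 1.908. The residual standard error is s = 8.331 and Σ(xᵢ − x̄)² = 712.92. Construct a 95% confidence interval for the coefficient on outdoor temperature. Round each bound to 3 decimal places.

(1.294, 2.522)

SE(β̂₁) = s/√Sₓₓ = 8.331/√712.92 = 0.312016.
df = n − 2 = 351.
t* = t_{0.025, 351} = 1.966746.
Margin = t* × SE = 1.966746 × 0.312016 = 0.61366.
CI: 1.908 ± 0.61366 → (1.294, 2.522).
With 95% confidence, each one-unit increase in outdoor temperature is associated with a change of between 1.294 and 2.522 kWh/day in electricity consumption.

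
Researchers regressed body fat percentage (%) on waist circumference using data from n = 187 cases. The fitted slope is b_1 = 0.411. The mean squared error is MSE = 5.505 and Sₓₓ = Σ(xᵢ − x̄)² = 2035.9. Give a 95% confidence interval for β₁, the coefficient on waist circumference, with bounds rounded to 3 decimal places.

SE(b_1) = √(MSE/Sₓₓ) = √(5.505/2035.9) = 0.0519997.
df = n − 2 = 185.
t* = t_{0.025, 185} = 1.97287.
Margin = t* × SE = 1.97287 × 0.0519997 = 0.10259.
CI: 0.411 ± 0.10259 → (0.308, 0.514).
With 95% confidence, each one-unit increase in waist circumference is associated with a change of between 0.308 and 0.514 % in body fat percentage.

(0.308, 0.514)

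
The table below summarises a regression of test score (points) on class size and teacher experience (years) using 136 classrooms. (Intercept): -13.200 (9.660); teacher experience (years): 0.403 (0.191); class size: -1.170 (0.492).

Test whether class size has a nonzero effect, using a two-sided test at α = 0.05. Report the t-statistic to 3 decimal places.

t = -2.378

Read off: b = -1.170, SE = 0.492 for class size.
H₀: β₁ = 0 vs H₁: β₁ ≠ 0.
t = -1.170 / 0.492 = -2.378.
df = n − k − 1 = 136 − 2 − 1 = 133.
Two-sided p ≈ 0.0188, which is < 0.05, so reject H₀.
There is evidence that class size is associated with test score, holding the other predictors fixed.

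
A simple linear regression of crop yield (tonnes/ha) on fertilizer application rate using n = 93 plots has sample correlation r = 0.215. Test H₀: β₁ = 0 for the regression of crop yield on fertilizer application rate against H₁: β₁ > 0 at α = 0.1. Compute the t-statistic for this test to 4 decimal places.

t = r·√(n − 2)/√(1 − r²) = 0.215·√91/√0.953775 = 2.1001.
df = n − 2 = 91.
One-sided p ≈ 0.0192, which is < 0.1, so reject H₀.
There is evidence of a linear association between fertilizer application rate and crop yield.

t = 2.1001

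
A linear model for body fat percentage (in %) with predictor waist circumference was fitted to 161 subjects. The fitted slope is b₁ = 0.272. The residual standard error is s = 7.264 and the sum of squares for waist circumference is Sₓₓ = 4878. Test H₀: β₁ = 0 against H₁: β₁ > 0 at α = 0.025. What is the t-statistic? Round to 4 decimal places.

SE(b₁) = s/√Sₓₓ = 7.264/√4878 = 0.104005.
t = 0.272 / 0.104005 = 2.6153.
df = n − 2 = 159.
One-sided p ≈ 0.0049, which is < 0.025, so reject H₀.
There is evidence that the true slope on waist circumference is positive.

t = 2.6153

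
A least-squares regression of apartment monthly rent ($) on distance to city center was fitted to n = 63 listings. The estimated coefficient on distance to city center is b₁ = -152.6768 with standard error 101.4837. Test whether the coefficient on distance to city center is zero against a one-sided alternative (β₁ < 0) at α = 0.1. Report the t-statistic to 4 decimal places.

H₀: β₁ = 0 vs H₁: β₁ < 0.
t = (b₁ − β₁⁰)/SE = -152.6768 / 101.4837 = -1.5044.
df = n − 2 = 63 − 2 = 61.
One-sided p ≈ 0.0688, which is < 0.1, so reject H₀.
There is evidence that the true slope on distance to city center is negative.

t = -1.5044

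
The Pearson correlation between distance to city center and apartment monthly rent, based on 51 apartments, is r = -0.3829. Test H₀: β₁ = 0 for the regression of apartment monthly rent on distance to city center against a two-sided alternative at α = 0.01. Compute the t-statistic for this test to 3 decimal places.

t = -2.901

t = r·√(n − 2)/√(1 − r²) = -0.3829·√49/√0.853388 = -2.901.
df = n − 2 = 49.
Two-sided p ≈ 0.0056, which is < 0.01, so reject H₀.
There is evidence of a linear association between distance to city center and apartment monthly rent.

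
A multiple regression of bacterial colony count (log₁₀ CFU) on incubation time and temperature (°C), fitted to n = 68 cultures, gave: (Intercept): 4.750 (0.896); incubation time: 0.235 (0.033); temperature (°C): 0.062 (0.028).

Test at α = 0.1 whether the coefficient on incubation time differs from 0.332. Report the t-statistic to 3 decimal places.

Read off: b = 0.235, SE = 0.033 for incubation time.
H₀: β₁ = 0.332 vs H₁: β₁ ≠ 0.332.
t = (0.235 − 0.332) / 0.033 = -2.939.
df = n − k − 1 = 68 − 2 − 1 = 65.
Two-sided p ≈ 0.0045, which is < 0.1, so reject H₀.
There is evidence that the true slope on incubation time differs from 0.332 log₁₀ CFU per unit, holding the other predictors fixed.

t = -2.939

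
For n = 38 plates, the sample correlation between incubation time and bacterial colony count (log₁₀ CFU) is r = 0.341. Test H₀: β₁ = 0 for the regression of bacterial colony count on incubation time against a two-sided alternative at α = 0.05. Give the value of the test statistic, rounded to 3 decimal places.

t = r·√(n − 2)/√(1 − r²) = 0.341·√36/√0.883719 = 2.176.
df = n − 2 = 36.
Two-sided p ≈ 0.0362, which is < 0.05, so reject H₀.
There is evidence of a linear association between incubation time and bacterial colony count.

t = 2.176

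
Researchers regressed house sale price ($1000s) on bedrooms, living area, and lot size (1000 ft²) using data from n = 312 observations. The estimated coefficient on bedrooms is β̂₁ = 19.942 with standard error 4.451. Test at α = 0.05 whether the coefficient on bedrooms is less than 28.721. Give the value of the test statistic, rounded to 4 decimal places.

H₀: β₁ = 28.721 vs H₁: β₁ < 28.721.
t = (β̂₁ − β₁⁰)/SE = (19.942 − 28.721) / 4.451 = -1.9724.
df = n − k − 1 = 312 − 3 − 1 = 308.
One-sided p ≈ 0.0247, which is < 0.05, so reject H₀.
There is evidence that the true slope on bedrooms is below 28.721 $1000s per unit, holding the other predictors fixed.

t = -1.9724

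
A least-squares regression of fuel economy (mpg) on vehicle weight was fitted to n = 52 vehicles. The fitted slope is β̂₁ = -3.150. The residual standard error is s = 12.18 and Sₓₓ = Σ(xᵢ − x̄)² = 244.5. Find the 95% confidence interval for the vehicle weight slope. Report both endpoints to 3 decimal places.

(-4.715, -1.585)

SE(β̂₁) = s/√Sₓₓ = 12.18/√244.5 = 0.778947.
df = n − 2 = 50.
t* = t_{0.025, 50} = 2.008559.
Margin = t* × SE = 2.008559 × 0.778947 = 1.56456.
CI: -3.150 ± 1.56456 → (-4.715, -1.585).
With 95% confidence, each one-unit increase in vehicle weight is associated with a change of between -4.715 and -1.585 mpg in fuel economy.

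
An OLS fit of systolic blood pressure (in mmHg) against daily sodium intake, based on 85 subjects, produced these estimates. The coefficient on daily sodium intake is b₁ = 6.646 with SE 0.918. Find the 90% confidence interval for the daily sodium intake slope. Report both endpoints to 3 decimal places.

(5.119, 8.173)

df = n − 2 = 85 − 2 = 83.
t* = t_{0.05, 83} = 1.66342.
Margin = t* × SE = 1.66342 × 0.918 = 1.52702.
CI: 6.646 ± 1.52702 → (5.119, 8.173).
With 90% confidence, each one-unit increase in daily sodium intake is associated with a change of between 5.119 and 8.173 mmHg in systolic blood pressure.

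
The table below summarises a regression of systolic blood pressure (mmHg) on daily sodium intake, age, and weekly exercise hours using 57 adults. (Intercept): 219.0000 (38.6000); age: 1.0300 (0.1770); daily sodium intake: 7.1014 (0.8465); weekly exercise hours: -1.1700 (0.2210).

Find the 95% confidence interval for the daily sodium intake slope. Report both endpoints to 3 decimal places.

Read off: b = 7.1014, SE = 0.8465 for daily sodium intake.
df = n − k − 1 = 57 − 3 − 1 = 53.
t* = t_{0.025, 53} = 2.005746.
Margin = t* × SE = 2.005746 × 0.8465 = 1.69786.
CI: 7.1014 ± 1.69786 → (5.404, 8.799).

(5.404, 8.799)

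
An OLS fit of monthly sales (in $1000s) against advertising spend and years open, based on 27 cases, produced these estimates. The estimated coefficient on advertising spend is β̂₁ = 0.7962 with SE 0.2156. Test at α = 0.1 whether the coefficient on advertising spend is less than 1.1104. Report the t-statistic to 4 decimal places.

H₀: β₁ = 1.1104 vs H₁: β₁ < 1.1104.
t = (β̂₁ − β₁⁰)/SE = (0.7962 − 1.1104) / 0.2156 = -1.4573.
df = n − k − 1 = 27 − 2 − 1 = 24.
One-sided p ≈ 0.0790, which is < 0.1, so reject H₀.
There is evidence that the true slope on advertising spend is below 1.1104 $1000s per unit, holding the other predictors fixed.

t = -1.4573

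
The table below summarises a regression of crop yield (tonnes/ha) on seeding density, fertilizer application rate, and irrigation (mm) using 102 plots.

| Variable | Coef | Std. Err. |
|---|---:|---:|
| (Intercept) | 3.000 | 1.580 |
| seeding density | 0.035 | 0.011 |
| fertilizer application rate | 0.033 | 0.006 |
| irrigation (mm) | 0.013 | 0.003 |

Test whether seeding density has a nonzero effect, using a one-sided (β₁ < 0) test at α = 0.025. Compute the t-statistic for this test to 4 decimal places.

t = 3.1818

Read off: b = 0.035, SE = 0.011 for seeding density.
H₀: β₁ = 0 vs H₁: β₁ < 0.
t = 0.035 / 0.011 = 3.1818.
df = n − k − 1 = 102 − 3 − 1 = 98.
One-sided p ≈ 0.9990, which is ≥ 0.025, so fail to reject H₀.
The data do not give significant evidence that the true slope on seeding density is negative, holding the other predictors fixed.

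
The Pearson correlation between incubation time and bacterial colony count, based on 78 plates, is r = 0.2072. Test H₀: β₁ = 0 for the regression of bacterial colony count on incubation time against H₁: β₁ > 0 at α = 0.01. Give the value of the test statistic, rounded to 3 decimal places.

t = 1.846

t = r·√(n − 2)/√(1 − r²) = 0.2072·√76/√0.957068 = 1.846.
df = n − 2 = 76.
One-sided p ≈ 0.0344, which is ≥ 0.01, so fail to reject H₀.
The data do not give significant evidence of a linear association between incubation time and bacterial colony count.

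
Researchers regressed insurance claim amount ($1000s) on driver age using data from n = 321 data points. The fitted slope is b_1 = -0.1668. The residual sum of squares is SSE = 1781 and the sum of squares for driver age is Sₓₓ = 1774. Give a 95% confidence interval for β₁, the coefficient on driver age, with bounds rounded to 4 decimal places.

MSE = SSE/(n − 2) = 1781/319 = 5.58307.
SE(b_1) = √(MSE/Sₓₓ) = √(5.58307/1774) = 0.0560996.
df = n − 2 = 319.
t* = t_{0.025, 319} = 1.967428.
Margin = t* × SE = 1.967428 × 0.0560996 = 0.110372.
CI: -0.1668 ± 0.110372 → (-0.2772, -0.0564).
With 95% confidence, each one-unit increase in driver age is associated with a change of between -0.2772 and -0.0564 $1000s in insurance claim amount.

(-0.2772, -0.0564)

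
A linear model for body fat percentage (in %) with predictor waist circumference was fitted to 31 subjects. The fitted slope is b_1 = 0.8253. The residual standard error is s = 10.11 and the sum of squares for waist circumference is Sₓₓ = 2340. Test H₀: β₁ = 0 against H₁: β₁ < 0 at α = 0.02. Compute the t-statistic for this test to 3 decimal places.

SE(b_1) = s/√Sₓₓ = 10.11/√2340 = 0.208999.
t = 0.8253 / 0.208999 = 3.949.
df = n − 2 = 29.
One-sided p ≈ 0.9998, which is ≥ 0.02, so fail to reject H₀.
The data do not give significant evidence that the true slope on waist circumference is negative.

t = 3.949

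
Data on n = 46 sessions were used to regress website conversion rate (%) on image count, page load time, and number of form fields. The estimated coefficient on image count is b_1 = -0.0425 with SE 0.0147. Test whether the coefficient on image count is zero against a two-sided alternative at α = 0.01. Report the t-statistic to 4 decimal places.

H₀: β₁ = 0 vs H₁: β₁ ≠ 0.
t = (b_1 − β₁⁰)/SE = -0.0425 / 0.0147 = -2.8912.
df = n − k − 1 = 46 − 3 − 1 = 42.
Two-sided p ≈ 0.0061, which is < 0.01, so reject H₀.
There is evidence that image count is associated with website conversion rate, holding the other predictors fixed.

t = -2.8912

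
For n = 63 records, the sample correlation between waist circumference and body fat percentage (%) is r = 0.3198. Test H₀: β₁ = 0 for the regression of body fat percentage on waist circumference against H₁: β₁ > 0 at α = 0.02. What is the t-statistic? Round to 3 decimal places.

t = 2.636

t = r·√(n − 2)/√(1 − r²) = 0.3198·√61/√0.897728 = 2.636.
df = n − 2 = 61.
One-sided p ≈ 0.0053, which is < 0.02, so reject H₀.
There is evidence of a linear association between waist circumference and body fat percentage.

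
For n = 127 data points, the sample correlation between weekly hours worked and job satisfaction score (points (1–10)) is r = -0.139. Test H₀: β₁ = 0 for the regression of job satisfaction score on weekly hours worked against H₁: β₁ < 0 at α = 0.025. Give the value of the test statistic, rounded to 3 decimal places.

t = r·√(n − 2)/√(1 − r²) = -0.139·√125/√0.980679 = -1.569.
df = n − 2 = 125.
One-sided p ≈ 0.0596, which is ≥ 0.025, so fail to reject H₀.
The data do not give significant evidence of a linear association between weekly hours worked and job satisfaction score.

t = -1.569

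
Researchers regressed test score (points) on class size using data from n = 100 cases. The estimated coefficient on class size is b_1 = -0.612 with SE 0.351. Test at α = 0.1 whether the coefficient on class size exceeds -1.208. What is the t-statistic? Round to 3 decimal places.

H₀: β₁ = -1.208 vs H₁: β₁ > -1.208.
t = (b_1 − β₁⁰)/SE = (-0.612 − (-1.208)) / 0.351 = 1.698.
df = n − 2 = 100 − 2 = 98.
One-sided p ≈ 0.0463, which is < 0.1, so reject H₀.
There is evidence that the true slope on class size exceeds -1.208 points per unit.

t = 1.698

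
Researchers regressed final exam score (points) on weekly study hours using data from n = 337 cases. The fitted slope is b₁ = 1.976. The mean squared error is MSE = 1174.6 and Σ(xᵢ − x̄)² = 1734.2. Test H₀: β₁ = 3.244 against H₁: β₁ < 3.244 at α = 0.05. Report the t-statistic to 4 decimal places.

t = -1.5407

SE(b₁) = √(MSE/Sₓₓ) = √(1174.6/1734.2) = 0.822992.
t = (1.976 − 3.244) / 0.822992 = -1.5407.
df = n − 2 = 335.
One-sided p ≈ 0.0622, which is ≥ 0.05, so fail to reject H₀.
The data do not give significant evidence that the true slope on weekly study hours is below 3.244 points per unit.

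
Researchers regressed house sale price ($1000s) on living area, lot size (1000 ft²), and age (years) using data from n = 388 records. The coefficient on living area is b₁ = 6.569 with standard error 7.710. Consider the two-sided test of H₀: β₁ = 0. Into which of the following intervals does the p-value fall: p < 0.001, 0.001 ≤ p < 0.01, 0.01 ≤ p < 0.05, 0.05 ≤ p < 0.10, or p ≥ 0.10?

t = 6.569 / 7.710 = 0.852.
df = n − k − 1 = 388 − 3 − 1 = 384.
Two-sided p = 2·P(T_{384} > |t|) ≈ 0.3947.
So p ≥ 0.10.

p ≥ 0.10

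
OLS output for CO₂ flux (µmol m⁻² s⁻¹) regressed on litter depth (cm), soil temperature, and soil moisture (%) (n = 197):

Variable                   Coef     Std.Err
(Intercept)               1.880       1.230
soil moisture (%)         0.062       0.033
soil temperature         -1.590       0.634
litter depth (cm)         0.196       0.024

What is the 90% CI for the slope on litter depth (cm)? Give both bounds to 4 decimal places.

Read off: b = 0.196, SE = 0.024 for litter depth (cm).
df = n − k − 1 = 197 − 3 − 1 = 193.
t* = t_{0.05, 193} = 1.652787.
Margin = t* × SE = 1.652787 × 0.024 = 0.039667.
CI: 0.196 ± 0.039667 → (0.1563, 0.2357).

(0.1563, 0.2357)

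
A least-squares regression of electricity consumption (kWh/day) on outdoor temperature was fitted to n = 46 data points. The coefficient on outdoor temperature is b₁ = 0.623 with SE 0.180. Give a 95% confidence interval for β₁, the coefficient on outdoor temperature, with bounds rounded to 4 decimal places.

df = n − 2 = 46 − 2 = 44.
t* = t_{0.025, 44} = 2.015368.
Margin = t* × SE = 2.015368 × 0.180 = 0.362766.
CI: 0.623 ± 0.362766 → (0.2602, 0.9858).
With 95% confidence, each one-unit increase in outdoor temperature is associated with a change of between 0.2602 and 0.9858 kWh/day in electricity consumption.

(0.2602, 0.9858)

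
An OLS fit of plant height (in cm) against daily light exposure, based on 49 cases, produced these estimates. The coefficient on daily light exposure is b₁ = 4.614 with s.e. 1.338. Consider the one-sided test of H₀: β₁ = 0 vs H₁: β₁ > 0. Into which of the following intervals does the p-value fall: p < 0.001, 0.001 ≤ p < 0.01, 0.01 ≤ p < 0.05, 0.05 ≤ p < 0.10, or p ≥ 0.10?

t = 4.614 / 1.338 = 3.448.
df = n − 2 = 49 − 2 = 47.
One-sided p = P(T_{47} > t) ≈ 0.0006.
So p < 0.001.

p < 0.001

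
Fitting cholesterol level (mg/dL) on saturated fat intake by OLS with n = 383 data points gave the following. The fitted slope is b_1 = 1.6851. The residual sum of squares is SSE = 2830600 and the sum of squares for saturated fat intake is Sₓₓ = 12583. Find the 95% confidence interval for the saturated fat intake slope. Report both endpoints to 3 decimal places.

(0.174, 3.196)

MSE = SSE/(n − 2) = 2830600/381 = 7429.4.
SE(b_1) = √(MSE/Sₓₓ) = √(7429.4/12583) = 0.768395.
df = n − 2 = 381.
t* = t_{0.025, 381} = 1.96621.
Margin = t* × SE = 1.96621 × 0.768395 = 1.51083.
CI: 1.6851 ± 1.51083 → (0.174, 3.196).
With 95% confidence, each one-unit increase in saturated fat intake is associated with a change of between 0.174 and 3.196 mg/dL in cholesterol level.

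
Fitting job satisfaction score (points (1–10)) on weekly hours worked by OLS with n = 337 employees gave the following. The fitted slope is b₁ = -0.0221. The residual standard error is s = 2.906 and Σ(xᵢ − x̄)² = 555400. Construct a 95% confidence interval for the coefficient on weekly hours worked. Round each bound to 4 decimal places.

(-0.0298, -0.0144)

SE(b₁) = s/√Sₓₓ = 2.906/√555400 = 0.00389935.
df = n − 2 = 335.
t* = t_{0.025, 335} = 1.967071.
Margin = t* × SE = 1.967071 × 0.00389935 = 0.007670.
CI: -0.0221 ± 0.007670 → (-0.0298, -0.0144).
With 95% confidence, each one-unit increase in weekly hours worked is associated with a change of between -0.0298 and -0.0144 points (1–10) in job satisfaction score.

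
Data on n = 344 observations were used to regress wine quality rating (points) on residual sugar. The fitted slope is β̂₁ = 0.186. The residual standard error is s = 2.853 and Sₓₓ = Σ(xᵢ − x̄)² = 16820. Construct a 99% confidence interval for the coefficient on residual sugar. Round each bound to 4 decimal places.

SE(β̂₁) = s/√Sₓₓ = 2.853/√16820 = 0.0219983.
df = n − 2 = 342.
t* = t_{0.005, 342} = 2.590281.
Margin = t* × SE = 2.590281 × 0.0219983 = 0.056982.
CI: 0.186 ± 0.056982 → (0.1290, 0.2430).
With 99% confidence, each one-unit increase in residual sugar is associated with a change of between 0.1290 and 0.2430 points in wine quality rating.

(0.1290, 0.2430)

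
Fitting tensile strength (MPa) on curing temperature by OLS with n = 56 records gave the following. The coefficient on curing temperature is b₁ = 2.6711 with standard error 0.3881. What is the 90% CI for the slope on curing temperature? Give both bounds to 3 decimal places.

df = n − 2 = 56 − 2 = 54.
t* = t_{0.05, 54} = 1.673565.
Margin = t* × SE = 1.673565 × 0.3881 = 0.64951.
CI: 2.6711 ± 0.64951 → (2.022, 3.321).
With 90% confidence, each one-unit increase in curing temperature is associated with a change of between 2.022 and 3.321 MPa in tensile strength.

(2.022, 3.321)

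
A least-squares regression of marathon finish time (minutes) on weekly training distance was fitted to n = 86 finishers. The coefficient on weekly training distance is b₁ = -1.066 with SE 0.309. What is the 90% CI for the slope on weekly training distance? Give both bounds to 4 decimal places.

df = n − 2 = 86 − 2 = 84.
t* = t_{0.05, 84} = 1.663197.
Margin = t* × SE = 1.663197 × 0.309 = 0.513928.
CI: -1.066 ± 0.513928 → (-1.5799, -0.5521).
With 90% confidence, each one-unit increase in weekly training distance is associated with a change of between -1.5799 and -0.5521 minutes in marathon finish time.

(-1.5799, -0.5521)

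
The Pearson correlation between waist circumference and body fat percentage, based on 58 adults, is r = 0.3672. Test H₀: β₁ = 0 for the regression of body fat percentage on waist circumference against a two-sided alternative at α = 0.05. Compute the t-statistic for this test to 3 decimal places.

t = 2.954

t = r·√(n − 2)/√(1 − r²) = 0.3672·√56/√0.865164 = 2.954.
df = n − 2 = 56.
Two-sided p ≈ 0.0046, which is < 0.05, so reject H₀.
There is evidence of a linear association between waist circumference and body fat percentage.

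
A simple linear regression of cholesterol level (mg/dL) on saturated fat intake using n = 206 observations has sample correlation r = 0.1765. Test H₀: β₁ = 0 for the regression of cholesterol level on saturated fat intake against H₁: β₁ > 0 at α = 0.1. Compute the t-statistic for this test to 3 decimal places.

t = 2.561

t = r·√(n − 2)/√(1 − r²) = 0.1765·√204/√0.968848 = 2.561.
df = n − 2 = 204.
One-sided p ≈ 0.0056, which is < 0.1, so reject H₀.
There is evidence of a linear association between saturated fat intake and cholesterol level.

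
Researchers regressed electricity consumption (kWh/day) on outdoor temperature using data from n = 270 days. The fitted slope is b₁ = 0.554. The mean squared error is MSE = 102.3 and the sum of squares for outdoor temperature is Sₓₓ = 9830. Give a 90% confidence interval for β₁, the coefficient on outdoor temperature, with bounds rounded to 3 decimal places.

SE(b₁) = √(MSE/Sₓₓ) = √(102.3/9830) = 0.102014.
df = n − 2 = 268.
t* = t_{0.05, 268} = 1.650559.
Margin = t* × SE = 1.650559 × 0.102014 = 0.16838.
CI: 0.554 ± 0.16838 → (0.386, 0.722).
With 90% confidence, each one-unit increase in outdoor temperature is associated with a change of between 0.386 and 0.722 kWh/day in electricity consumption.

(0.386, 0.722)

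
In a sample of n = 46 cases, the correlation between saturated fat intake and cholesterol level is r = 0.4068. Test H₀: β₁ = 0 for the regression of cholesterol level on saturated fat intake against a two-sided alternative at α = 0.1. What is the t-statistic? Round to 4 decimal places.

t = 2.9539

t = r·√(n − 2)/√(1 − r²) = 0.4068·√44/√0.834514 = 2.9539.
df = n − 2 = 44.
Two-sided p ≈ 0.0050, which is < 0.1, so reject H₀.
There is evidence of a linear association between saturated fat intake and cholesterol level.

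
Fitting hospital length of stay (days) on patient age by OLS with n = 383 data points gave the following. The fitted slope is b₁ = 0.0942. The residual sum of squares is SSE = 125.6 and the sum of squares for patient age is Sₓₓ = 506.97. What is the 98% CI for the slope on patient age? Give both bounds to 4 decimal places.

MSE = SSE/(n − 2) = 125.6/381 = 0.329659.
SE(b₁) = √(MSE/Sₓₓ) = √(0.329659/506.97) = 0.0255001.
df = n − 2 = 381.
t* = t_{0.01, 381} = 2.336175.
Margin = t* × SE = 2.336175 × 0.0255001 = 0.059573.
CI: 0.0942 ± 0.059573 → (0.0346, 0.1538).
With 98% confidence, each one-unit increase in patient age is associated with a change of between 0.0346 and 0.1538 days in hospital length of stay.

(0.0346, 0.1538)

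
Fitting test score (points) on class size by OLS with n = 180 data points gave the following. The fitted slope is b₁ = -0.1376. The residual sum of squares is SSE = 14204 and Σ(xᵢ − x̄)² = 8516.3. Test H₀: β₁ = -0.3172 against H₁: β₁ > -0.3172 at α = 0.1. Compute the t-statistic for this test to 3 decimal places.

MSE = SSE/(n − 2) = 14204/178 = 79.7978.
SE(b₁) = √(MSE/Sₓₓ) = √(79.7978/8516.3) = 0.0967988.
t = (-0.1376 − (-0.3172)) / 0.0967988 = 1.855.
df = n − 2 = 178.
One-sided p ≈ 0.0326, which is < 0.1, so reject H₀.
There is evidence that the true slope on class size exceeds -0.3172 points per unit.

t = 1.855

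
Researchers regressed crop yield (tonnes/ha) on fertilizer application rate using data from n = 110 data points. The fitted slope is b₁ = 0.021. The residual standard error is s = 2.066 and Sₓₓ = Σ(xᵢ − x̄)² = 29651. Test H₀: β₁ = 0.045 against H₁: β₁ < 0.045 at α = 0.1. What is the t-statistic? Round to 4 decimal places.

t = -2.0003

SE(b₁) = s/√Sₓₓ = 2.066/√29651 = 0.011998.
t = (0.021 − 0.045) / 0.011998 = -2.0003.
df = n − 2 = 108.
One-sided p ≈ 0.0240, which is < 0.1, so reject H₀.
There is evidence that the true slope on fertilizer application rate is below 0.045 tonnes/ha per unit.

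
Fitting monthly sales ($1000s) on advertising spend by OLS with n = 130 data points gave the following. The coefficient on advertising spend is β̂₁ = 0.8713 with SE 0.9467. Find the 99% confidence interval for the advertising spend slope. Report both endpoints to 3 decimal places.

(-1.604, 3.347)

df = n − 2 = 130 − 2 = 128.
t* = t_{0.005, 128} = 2.614785.
Margin = t* × SE = 2.614785 × 0.9467 = 2.47542.
CI: 0.8713 ± 2.47542 → (-1.604, 3.347).
With 99% confidence, each one-unit increase in advertising spend is associated with a change of between -1.604 and 3.347 $1000s in monthly sales.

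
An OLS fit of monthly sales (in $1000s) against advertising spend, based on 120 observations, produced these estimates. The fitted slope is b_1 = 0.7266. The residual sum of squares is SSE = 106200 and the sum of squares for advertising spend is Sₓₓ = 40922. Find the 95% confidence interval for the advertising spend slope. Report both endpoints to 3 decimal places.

MSE = SSE/(n − 2) = 106200/118 = 900.
SE(b_1) = √(MSE/Sₓₓ) = √(900/40922) = 0.148301.
df = n − 2 = 118.
t* = t_{0.025, 118} = 1.980272.
Margin = t* × SE = 1.980272 × 0.148301 = 0.29368.
CI: 0.7266 ± 0.29368 → (0.433, 1.020).
With 95% confidence, each one-unit increase in advertising spend is associated with a change of between 0.433 and 1.020 $1000s in monthly sales.

(0.433, 1.020)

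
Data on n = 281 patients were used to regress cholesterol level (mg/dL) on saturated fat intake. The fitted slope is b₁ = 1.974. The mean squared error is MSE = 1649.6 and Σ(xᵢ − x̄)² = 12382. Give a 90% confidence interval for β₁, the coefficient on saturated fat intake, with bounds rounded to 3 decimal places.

SE(b₁) = √(MSE/Sₓₓ) = √(1649.6/12382) = 0.365001.
df = n − 2 = 279.
t* = t_{0.05, 279} = 1.650333.
Margin = t* × SE = 1.650333 × 0.365001 = 0.60237.
CI: 1.974 ± 0.60237 → (1.372, 2.576).
With 90% confidence, each one-unit increase in saturated fat intake is associated with a change of between 1.372 and 2.576 mg/dL in cholesterol level.

(1.372, 2.576)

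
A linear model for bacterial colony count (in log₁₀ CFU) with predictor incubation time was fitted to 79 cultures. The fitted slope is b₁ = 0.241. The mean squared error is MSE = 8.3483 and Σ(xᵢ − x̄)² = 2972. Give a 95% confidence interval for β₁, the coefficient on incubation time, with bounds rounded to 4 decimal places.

SE(b₁) = √(MSE/Sₓₓ) = √(8.3483/2972) = 0.0529998.
df = n − 2 = 77.
t* = t_{0.025, 77} = 1.991254.
Margin = t* × SE = 1.991254 × 0.0529998 = 0.105536.
CI: 0.241 ± 0.105536 → (0.1355, 0.3465).
With 95% confidence, each one-unit increase in incubation time is associated with a change of between 0.1355 and 0.3465 log₁₀ CFU in bacterial colony count.

(0.1355, 0.3465)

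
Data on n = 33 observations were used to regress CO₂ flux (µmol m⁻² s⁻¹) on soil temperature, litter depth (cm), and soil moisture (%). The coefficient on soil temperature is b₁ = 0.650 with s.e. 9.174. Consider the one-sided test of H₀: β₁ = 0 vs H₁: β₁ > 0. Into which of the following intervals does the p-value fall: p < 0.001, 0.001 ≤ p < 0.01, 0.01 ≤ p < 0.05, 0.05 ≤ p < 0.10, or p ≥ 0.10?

t = 0.650 / 9.174 = 0.071.
df = n − k − 1 = 33 − 3 − 1 = 29.
One-sided p = P(T_{29} > t) ≈ 0.4720.
So p ≥ 0.10.

p ≥ 0.10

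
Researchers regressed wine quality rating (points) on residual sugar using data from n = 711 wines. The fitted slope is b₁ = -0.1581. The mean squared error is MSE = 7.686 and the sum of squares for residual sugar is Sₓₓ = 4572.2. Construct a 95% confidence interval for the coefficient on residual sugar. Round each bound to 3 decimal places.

SE(b₁) = √(MSE/Sₓₓ) = √(7.686/4572.2) = 0.0410004.
df = n − 2 = 709.
t* = t_{0.025, 709} = 1.963316.
Margin = t* × SE = 1.963316 × 0.0410004 = 0.08050.
CI: -0.1581 ± 0.08050 → (-0.239, -0.078).
With 95% confidence, each one-unit increase in residual sugar is associated with a change of between -0.239 and -0.078 points in wine quality rating.

(-0.239, -0.078)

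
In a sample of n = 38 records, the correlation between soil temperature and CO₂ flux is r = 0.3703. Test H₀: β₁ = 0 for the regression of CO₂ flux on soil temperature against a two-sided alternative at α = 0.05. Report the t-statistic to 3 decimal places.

t = r·√(n − 2)/√(1 − r²) = 0.3703·√36/√0.862878 = 2.392.
df = n − 2 = 36.
Two-sided p ≈ 0.0221, which is < 0.05, so reject H₀.
There is evidence of a linear association between soil temperature and CO₂ flux.

t = 2.392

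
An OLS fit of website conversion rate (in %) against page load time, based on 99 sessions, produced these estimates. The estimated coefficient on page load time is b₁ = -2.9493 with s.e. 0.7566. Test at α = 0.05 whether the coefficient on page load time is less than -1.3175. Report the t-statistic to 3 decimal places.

t = -2.157

H₀: β₁ = -1.3175 vs H₁: β₁ < -1.3175.
t = (b₁ − β₁⁰)/SE = (-2.9493 − (-1.3175)) / 0.7566 = -2.157.
df = n − 2 = 99 − 2 = 97.
One-sided p ≈ 0.0167, which is < 0.05, so reject H₀.
There is evidence that the true slope on page load time is below -1.3175 % per unit.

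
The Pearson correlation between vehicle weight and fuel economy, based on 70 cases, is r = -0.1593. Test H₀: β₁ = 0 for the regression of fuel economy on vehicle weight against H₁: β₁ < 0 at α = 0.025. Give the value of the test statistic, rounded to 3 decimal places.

t = -1.331

t = r·√(n − 2)/√(1 − r²) = -0.1593·√68/√0.974624 = -1.331.
df = n − 2 = 68.
One-sided p ≈ 0.0939, which is ≥ 0.025, so fail to reject H₀.
The data do not give significant evidence of a linear association between vehicle weight and fuel economy.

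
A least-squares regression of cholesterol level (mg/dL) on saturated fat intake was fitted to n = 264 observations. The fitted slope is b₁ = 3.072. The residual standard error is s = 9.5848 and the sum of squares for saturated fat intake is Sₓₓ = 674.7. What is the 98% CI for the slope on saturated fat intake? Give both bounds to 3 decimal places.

SE(b₁) = s/√Sₓₓ = 9.5848/√674.7 = 0.369001.
df = n − 2 = 262.
t* = t_{0.01, 262} = 2.340665.
Margin = t* × SE = 2.340665 × 0.369001 = 0.86371.
CI: 3.072 ± 0.86371 → (2.208, 3.936).
With 98% confidence, each one-unit increase in saturated fat intake is associated with a change of between 2.208 and 3.936 mg/dL in cholesterol level.

(2.208, 3.936)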